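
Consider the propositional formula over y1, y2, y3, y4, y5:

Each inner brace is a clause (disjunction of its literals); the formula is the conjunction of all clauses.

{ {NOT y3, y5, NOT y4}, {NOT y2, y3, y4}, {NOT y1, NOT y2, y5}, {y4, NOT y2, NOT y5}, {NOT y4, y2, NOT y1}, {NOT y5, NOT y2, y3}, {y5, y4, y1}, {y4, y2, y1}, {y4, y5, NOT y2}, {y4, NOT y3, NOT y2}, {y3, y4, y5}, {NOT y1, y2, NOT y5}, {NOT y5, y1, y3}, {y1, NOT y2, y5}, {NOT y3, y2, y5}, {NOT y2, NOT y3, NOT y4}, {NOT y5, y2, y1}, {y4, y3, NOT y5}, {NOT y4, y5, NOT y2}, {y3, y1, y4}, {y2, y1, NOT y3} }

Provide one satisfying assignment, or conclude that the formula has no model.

y1 ↦ false,  y2 ↦ false,  y3 ↦ false,  y4 ↦ true,  y5 ↦ false

Suppose y3 = false.
Suppose y2 = false.
Suppose y4 = true.
Unit clause (NOT y1) forces y1 = false.
Unit clause (NOT y5) forces y5 = false.
This assignment satisfies each clause.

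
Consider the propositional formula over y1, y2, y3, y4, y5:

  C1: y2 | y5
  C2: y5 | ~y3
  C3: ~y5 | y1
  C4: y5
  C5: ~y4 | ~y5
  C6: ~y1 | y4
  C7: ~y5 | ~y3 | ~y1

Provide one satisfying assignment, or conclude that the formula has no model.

UNSATISFIABLE

The clause (y5) is unit, so y5 = 1.
The clause (y1) is unit, so y1 = 1.
The clause (~y4) is unit, so y4 = 0.
Now (y4) is unsatisfied and unit — conflict.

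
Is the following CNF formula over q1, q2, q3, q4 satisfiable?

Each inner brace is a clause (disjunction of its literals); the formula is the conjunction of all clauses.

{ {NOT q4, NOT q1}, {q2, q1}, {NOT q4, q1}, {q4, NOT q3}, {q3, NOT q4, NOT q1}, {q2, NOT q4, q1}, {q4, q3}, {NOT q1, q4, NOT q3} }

Case q4 = false:
Unit clause (NOT q3) forces q3 = false.
That conflicts with the unit clause (q3).
Backtrack on q4: now try q4 = true.
Unit clause (NOT q1) forces q1 = false.
That conflicts with the unit clause (q1).
Neither q4 = true nor q4 = false works.
No assignment satisfies every clause.

No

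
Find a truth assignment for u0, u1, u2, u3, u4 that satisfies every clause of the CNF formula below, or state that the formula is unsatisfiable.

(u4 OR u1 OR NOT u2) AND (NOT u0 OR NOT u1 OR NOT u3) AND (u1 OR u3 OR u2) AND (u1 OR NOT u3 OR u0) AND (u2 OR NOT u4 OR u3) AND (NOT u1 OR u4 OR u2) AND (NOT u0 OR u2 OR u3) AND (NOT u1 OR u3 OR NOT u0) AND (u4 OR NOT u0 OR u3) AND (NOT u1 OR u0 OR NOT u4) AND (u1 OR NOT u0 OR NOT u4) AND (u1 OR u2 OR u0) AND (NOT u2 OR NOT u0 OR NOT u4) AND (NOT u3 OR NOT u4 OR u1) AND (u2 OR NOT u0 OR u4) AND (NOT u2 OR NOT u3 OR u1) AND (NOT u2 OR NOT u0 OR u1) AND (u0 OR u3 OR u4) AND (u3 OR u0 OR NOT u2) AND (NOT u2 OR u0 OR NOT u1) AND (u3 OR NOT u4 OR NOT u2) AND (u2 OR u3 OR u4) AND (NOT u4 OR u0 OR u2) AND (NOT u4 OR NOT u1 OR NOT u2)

UNSATISFIABLE

Try u4 = true.
Try u2 = true.
(NOT u0) alone gives u0 = false.
(NOT u1) alone gives u1 = false.
(NOT u3) alone gives u3 = false.
But (u3) is also a unit clause — contradiction.
Undo u2 and try u2 = false.
(u3) alone gives u3 = true.
(u1) alone gives u1 = true.
(NOT u0) alone gives u0 = false.
But (u0) is also a unit clause — contradiction.
Either choice for u2 ends in contradiction.
Undo u4 and try u4 = false.
Try u1 = true.
(u2) alone gives u2 = true.
(u0) alone gives u0 = true.
(NOT u3) alone gives u3 = false.
But (u3) is also a unit clause — contradiction.
Undo u1 and try u1 = false.
(NOT u2) alone gives u2 = false.
(u3) alone gives u3 = true.
(u0) alone gives u0 = true.
But (NOT u0) is also a unit clause — contradiction.
Either choice for u1 ends in contradiction.
Either choice for u4 ends in contradiction.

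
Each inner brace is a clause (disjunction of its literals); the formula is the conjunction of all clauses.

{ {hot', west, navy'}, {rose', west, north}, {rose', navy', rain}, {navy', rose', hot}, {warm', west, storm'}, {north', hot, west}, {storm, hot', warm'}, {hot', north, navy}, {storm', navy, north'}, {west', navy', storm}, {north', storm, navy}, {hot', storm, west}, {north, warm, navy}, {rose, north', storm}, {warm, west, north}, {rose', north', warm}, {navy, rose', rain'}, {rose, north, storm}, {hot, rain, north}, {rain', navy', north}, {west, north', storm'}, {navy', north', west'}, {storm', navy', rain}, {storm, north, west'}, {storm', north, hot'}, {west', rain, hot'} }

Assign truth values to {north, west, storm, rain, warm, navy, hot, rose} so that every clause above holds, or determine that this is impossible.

north=0,  west=1,  storm=1,  rain=1,  warm=1,  navy=0,  hot=0,  rose=0

Suppose hot = 0.
Suppose navy = 0.
Suppose north = 0.
(warm) alone gives warm = 1.
(rain) alone gives rain = 1.
(rose') alone gives rose = 0.
(storm) alone gives storm = 1.
(west) alone gives west = 1.
All clauses are satisfied.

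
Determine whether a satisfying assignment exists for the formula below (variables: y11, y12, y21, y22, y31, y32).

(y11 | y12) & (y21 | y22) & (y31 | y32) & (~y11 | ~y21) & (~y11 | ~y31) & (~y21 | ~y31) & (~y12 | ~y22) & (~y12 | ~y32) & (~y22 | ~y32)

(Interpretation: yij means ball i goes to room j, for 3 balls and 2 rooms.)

Unsatisfiable

Case y11 = 1:
(~y21) alone gives y21 = 0.
(y22) alone gives y22 = 1.
(~y31) alone gives y31 = 0.
(y32) alone gives y32 = 1.
That conflicts with the unit clause (~y32).
Backtrack on y11: now try y11 = 0.
(y12) alone gives y12 = 1.
(~y22) alone gives y22 = 0.
(y21) alone gives y21 = 1.
(~y31) alone gives y31 = 0.
(y32) alone gives y32 = 1.
That conflicts with the unit clause (~y32).
Both values of y11 lead to a conflict.
No assignment satisfies every clause.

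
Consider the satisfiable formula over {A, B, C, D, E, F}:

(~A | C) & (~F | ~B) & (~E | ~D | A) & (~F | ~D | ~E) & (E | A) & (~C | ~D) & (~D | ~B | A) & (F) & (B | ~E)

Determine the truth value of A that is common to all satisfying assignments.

True

Suppose A = 0.
The clause (E) is unit, so E = 1.
The clause (~D) is unit, so D = 0.
The clause (F) is unit, so F = 1.
The clause (~B) is unit, so B = 0.
Now (B) is unsatisfied and unit — conflict.
So every satisfying assignment has A = True.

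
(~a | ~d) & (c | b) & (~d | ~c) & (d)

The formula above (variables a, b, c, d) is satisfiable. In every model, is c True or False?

Suppose c = 1.
Unit clause (~d) forces d = 0.
But (d) is also a unit clause — contradiction.
So every satisfying assignment has c = False.

False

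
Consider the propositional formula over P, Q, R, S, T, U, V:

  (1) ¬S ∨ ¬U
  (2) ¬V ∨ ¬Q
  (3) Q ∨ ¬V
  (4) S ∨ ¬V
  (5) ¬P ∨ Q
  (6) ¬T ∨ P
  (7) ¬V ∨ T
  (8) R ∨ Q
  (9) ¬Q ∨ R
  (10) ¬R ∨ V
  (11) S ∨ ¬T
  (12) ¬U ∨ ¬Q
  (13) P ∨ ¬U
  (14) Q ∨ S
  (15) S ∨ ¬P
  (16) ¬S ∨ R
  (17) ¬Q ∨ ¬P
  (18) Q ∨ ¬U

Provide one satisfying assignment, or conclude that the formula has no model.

Suppose S = False.
Unit clause (¬V) forces V = False.
Unit clause (¬R) forces R = False.
Unit clause (Q) forces Q = True.
But (¬Q) is also a unit clause — contradiction.
Backtrack on S: now try S = True.
Unit clause (¬U) forces U = False.
Unit clause (R) forces R = True.
Unit clause (V) forces V = True.
Unit clause (¬Q) forces Q = False.
But (Q) is also a unit clause — contradiction.
Both values of S lead to a conflict.

UNSATISFIABLE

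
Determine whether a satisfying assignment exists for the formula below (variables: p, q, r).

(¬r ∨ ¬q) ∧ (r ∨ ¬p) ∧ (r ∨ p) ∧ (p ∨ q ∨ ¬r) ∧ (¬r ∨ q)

Case r = False:
The clause (¬p) is unit, so p = False.
But (p) is also a unit clause — contradiction.
Undo r and try r = True.
The clause (¬q) is unit, so q = False.
But (q) is also a unit clause — contradiction.
Both values of r lead to a conflict.
No assignment satisfies every clause.

Unsatisfiable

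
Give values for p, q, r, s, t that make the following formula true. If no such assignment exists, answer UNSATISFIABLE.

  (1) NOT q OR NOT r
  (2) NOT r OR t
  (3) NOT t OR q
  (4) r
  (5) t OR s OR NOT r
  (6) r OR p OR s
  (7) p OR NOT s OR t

UNSATISFIABLE

The clause (r) is unit, so r = true.
The clause (NOT q) is unit, so q = false.
The clause (t) is unit, so t = true.
Now (NOT t) is unsatisfied and unit — conflict.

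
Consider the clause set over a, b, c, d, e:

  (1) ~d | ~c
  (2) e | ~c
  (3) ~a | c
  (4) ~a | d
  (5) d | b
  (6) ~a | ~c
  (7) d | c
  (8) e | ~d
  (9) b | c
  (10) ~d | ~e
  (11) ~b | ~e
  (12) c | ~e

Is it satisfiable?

No

Suppose d = 0.
(~a) alone gives a = 0.
(b) alone gives b = 1.
(c) alone gives c = 1.
(e) alone gives e = 1.
That conflicts with the unit clause (~e).
So d must be the other value — set d = 1.
(~c) alone gives c = 0.
(~a) alone gives a = 0.
(e) alone gives e = 1.
That conflicts with the unit clause (~e).
Both values of d lead to a conflict.
No assignment satisfies every clause.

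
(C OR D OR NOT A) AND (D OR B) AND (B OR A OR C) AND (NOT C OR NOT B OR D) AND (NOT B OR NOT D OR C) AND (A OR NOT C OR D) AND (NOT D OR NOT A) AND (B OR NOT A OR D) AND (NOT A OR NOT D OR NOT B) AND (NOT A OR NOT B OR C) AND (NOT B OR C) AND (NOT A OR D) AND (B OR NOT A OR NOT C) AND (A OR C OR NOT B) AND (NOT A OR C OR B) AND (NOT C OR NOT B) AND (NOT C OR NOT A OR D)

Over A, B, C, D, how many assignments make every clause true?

1

There are 2^4 = 16 truth assignments over (A, B, C, D).
Check each against the 17 clauses (columns in the order A, B, C, D):
  F F F F  ✗ fails (D OR B)
  F F F T  ✗ fails (B OR A OR C)
  F F T F  ✗ fails (D OR B)
  F F T T  ✓ satisfies all
  F T F F  ✗ fails (NOT B OR C)
  F T F T  ✗ fails (NOT B OR NOT D OR C)
  F T T F  ✗ fails (NOT C OR NOT B OR D)
  F T T T  ✗ fails (NOT C OR NOT B)
  T F F F  ✗ fails (C OR D OR NOT A)
  T F F T  ✗ fails (NOT D OR NOT A)
  T F T F  ✗ fails (D OR B)
  T F T T  ✗ fails (NOT D OR NOT A)
  T T F F  ✗ fails (C OR D OR NOT A)
  T T F T  ✗ fails (NOT B OR NOT D OR C)
  T T T F  ✗ fails (NOT C OR NOT B OR D)
  T T T T  ✗ fails (NOT D OR NOT A)
1 of the 16 rows is a model.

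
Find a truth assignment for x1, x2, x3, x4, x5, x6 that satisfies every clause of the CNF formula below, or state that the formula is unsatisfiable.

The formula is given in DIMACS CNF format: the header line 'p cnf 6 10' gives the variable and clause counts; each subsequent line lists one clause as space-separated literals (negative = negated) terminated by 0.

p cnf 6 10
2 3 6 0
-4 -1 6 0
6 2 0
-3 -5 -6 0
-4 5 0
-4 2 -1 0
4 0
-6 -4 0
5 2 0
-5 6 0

UNSATISFIABLE

(x4) alone gives x4 = True.
(x5) alone gives x5 = True.
(¬x6) alone gives x6 = False.
Now (x6) is unsatisfied and unit — conflict.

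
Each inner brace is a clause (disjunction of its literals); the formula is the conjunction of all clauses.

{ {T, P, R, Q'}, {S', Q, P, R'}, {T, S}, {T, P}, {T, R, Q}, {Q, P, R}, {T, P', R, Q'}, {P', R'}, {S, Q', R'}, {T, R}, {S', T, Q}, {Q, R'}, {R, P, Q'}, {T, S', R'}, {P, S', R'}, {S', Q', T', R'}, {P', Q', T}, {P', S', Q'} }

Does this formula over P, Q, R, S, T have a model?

Branch on T: set T = 1.
Branch on P: set P = 1.
The clause (R') is unit, so R = 0.
Branch on S: set S = 1.
The clause (Q') is unit, so Q = 0.
Every clause now holds.
A satisfying assignment: P: 1,  Q: 0,  R: 0,  S: 1,  T: 1.

Satisfiable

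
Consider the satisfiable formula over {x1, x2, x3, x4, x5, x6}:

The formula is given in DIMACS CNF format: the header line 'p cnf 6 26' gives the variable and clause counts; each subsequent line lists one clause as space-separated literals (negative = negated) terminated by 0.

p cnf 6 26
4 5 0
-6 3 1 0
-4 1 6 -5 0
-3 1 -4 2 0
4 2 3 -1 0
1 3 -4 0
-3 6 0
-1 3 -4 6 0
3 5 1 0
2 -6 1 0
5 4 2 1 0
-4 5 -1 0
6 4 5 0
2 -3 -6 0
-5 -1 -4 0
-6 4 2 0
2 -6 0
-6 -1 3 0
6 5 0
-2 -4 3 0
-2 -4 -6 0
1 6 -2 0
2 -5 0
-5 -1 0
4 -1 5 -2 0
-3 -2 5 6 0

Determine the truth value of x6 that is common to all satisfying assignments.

True

Suppose x6 = False.
The clause (¬x3) is unit, so x3 = False.
The clause (x5) is unit, so x5 = True.
The clause (x2) is unit, so x2 = True.
The clause (¬x4) is unit, so x4 = False.
The clause (x1) is unit, so x1 = True.
But (¬x1) is also a unit clause — contradiction.
So every satisfying assignment has x6 = True.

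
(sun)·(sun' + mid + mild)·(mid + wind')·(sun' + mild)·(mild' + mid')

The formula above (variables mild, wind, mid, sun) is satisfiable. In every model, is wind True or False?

Suppose wind = 1.
From the singleton clause (sun), sun = 1.
From the singleton clause (mid), mid = 1.
From the singleton clause (mild), mild = 1.
That conflicts with the unit clause (mild').
So every satisfying assignment has wind = False.

False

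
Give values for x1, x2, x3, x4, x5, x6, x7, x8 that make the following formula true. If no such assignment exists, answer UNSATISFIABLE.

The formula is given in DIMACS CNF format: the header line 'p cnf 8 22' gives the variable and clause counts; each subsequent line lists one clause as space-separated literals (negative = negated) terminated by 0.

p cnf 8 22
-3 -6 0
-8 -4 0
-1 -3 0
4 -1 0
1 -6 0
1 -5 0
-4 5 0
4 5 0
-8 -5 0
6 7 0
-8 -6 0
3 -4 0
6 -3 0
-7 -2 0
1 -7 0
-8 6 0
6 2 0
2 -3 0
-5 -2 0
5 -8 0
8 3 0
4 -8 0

Try x3 = False.
From the singleton clause (¬x4), x4 = False.
From the singleton clause (¬x1), x1 = False.
From the singleton clause (¬x6), x6 = False.
From the singleton clause (¬x5), x5 = False.
But (x5) is also a unit clause — contradiction.
Backtrack on x3: now try x3 = True.
From the singleton clause (¬x6), x6 = False.
But (x6) is also a unit clause — contradiction.
Either choice for x3 ends in contradiction.

UNSATISFIABLE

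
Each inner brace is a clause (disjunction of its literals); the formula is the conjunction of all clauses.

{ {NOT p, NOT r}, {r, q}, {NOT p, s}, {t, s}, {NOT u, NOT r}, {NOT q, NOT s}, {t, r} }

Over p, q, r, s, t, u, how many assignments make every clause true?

There are 2^6 = 64 truth assignments over (p, q, r, s, t, u).
Split on r. With r = true, the clauses containing r are satisfied and NOT r drops from the rest; 4 of the 2^5 = 32 assignments to the other variables satisfy what remains.
With r = false, by the same count on the reduced clause set, 2 assignments work.
Total: 4 + 2 = 6.

6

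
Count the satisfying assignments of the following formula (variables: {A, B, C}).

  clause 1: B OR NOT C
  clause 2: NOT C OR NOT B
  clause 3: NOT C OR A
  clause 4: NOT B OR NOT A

There are 2^3 = 8 truth assignments over (A, B, C).
Check each against the 4 clauses (columns in the order A, B, C):
  F F F  ✓ satisfies all
  F F T  ✗ fails (B OR NOT C)
  F T F  ✓ satisfies all
  F T T  ✗ fails (NOT C OR NOT B)
  T F F  ✓ satisfies all
  T F T  ✗ fails (B OR NOT C)
  T T F  ✗ fails (NOT B OR NOT A)
  T T T  ✗ fails (NOT C OR NOT B)
3 of the 8 rows are models.

3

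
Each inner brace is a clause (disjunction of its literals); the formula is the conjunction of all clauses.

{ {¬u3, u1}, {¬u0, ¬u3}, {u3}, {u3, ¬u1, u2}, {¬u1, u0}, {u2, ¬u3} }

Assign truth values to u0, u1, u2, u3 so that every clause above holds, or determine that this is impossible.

UNSATISFIABLE

(u3) alone gives u3 = True.
(u1) alone gives u1 = True.
(¬u0) alone gives u0 = False.
That conflicts with the unit clause (u0).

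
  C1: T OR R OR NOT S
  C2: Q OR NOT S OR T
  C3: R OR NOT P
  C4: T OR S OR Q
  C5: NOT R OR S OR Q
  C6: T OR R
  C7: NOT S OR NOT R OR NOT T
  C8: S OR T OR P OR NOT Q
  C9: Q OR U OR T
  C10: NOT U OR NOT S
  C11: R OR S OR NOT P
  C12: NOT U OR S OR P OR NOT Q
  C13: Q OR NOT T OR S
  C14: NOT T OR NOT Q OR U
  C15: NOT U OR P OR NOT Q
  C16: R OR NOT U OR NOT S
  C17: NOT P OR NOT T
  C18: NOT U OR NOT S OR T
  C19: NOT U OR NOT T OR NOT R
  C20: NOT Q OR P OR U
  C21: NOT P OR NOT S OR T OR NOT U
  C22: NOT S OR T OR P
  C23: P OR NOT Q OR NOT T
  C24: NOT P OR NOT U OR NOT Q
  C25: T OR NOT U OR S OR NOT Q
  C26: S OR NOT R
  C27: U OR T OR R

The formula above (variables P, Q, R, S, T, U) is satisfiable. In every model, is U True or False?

Suppose U = true.
The clause (NOT S) is unit, so S = false.
The clause (NOT R) is unit, so R = false.
The clause (NOT P) is unit, so P = false.
The clause (T) is unit, so T = true.
The clause (NOT Q) is unit, so Q = false.
But (Q) is also a unit clause — contradiction.
So every satisfying assignment has U = False.

False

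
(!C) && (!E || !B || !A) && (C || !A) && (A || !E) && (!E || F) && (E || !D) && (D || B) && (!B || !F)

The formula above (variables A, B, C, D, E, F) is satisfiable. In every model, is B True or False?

Suppose B = false.
From the singleton clause (!C), C = false.
From the singleton clause (!A), A = false.
From the singleton clause (!E), E = false.
From the singleton clause (!D), D = false.
But (D) is also a unit clause — contradiction.
So every satisfying assignment has B = True.

True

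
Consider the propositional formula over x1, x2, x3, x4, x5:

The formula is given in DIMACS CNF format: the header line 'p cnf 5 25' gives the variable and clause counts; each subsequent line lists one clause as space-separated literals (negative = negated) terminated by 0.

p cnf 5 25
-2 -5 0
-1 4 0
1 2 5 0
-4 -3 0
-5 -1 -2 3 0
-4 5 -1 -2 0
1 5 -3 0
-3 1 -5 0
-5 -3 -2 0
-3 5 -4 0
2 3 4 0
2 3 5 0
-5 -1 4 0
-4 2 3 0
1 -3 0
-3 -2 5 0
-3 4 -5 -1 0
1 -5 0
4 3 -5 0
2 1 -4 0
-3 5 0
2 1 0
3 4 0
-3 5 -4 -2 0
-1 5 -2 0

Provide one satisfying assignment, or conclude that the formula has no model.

x1=False, x2=True, x3=False, x4=True, x5=False

Try x2 = True.
(¬x5) alone gives x5 = False.
(¬x3) alone gives x3 = False.
(x4) alone gives x4 = True.
(¬x1) alone gives x1 = False.
All clauses are satisfied.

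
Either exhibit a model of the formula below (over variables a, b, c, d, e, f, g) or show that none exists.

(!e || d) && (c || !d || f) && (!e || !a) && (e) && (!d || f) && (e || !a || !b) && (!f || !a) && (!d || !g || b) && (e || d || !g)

a ↦ false, b ↦ true, c ↦ false, d ↦ true, e ↦ true, f ↦ true, g ↦ false

From the singleton clause (e), e = true.
From the singleton clause (d), d = true.
From the singleton clause (!a), a = false.
From the singleton clause (f), f = true.
Try g = false.
All clauses hold; b, c can take either value.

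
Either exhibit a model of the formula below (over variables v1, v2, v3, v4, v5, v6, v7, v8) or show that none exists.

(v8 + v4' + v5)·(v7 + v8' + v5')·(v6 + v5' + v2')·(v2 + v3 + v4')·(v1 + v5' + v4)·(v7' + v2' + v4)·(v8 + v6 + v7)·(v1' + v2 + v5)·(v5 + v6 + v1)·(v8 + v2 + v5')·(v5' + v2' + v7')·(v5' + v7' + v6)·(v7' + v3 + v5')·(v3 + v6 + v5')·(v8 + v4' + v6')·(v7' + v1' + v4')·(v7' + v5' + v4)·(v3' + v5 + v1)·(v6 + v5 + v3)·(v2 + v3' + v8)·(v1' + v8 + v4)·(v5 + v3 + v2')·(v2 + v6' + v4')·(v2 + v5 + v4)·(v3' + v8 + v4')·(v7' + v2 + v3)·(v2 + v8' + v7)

v1: 1; v2: 1; v3: 1; v4: 0; v5: 0; v6: 1; v7: 0; v8: 1

Case v8 = 1:
Case v7 = 0:
Unit clause (v5') forces v5 = 0.
Unit clause (v2) forces v2 = 1.
Unit clause (v3) forces v3 = 1.
Unit clause (v1) forces v1 = 1.
Every clause is now satisfied; v4, v6 are unconstrained.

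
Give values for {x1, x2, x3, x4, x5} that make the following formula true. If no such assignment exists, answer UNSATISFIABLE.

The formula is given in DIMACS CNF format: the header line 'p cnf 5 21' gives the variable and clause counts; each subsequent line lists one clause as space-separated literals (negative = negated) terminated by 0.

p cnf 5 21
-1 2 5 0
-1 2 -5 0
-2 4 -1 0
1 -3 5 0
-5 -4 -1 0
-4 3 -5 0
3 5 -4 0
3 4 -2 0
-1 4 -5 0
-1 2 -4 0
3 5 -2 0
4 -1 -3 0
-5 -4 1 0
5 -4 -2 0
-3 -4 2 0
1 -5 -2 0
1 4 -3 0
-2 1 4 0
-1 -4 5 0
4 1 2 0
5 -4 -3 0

Try x1 = False.
Try x3 = False.
Try x4 = False.
From the singleton clause (¬x2), x2 = False.
That conflicts with the unit clause (x2).
Undo x4 and try x4 = True.
From the singleton clause (¬x5), x5 = False.
That conflicts with the unit clause (x5).
Neither x4 = True nor x4 = False works.
Undo x3 and try x3 = True.
From the singleton clause (x5), x5 = True.
From the singleton clause (¬x4), x4 = False.
That conflicts with the unit clause (x4).
Neither x3 = True nor x3 = False works.
Undo x1 and try x1 = True.
Try x2 = True.
From the singleton clause (x4), x4 = True.
From the singleton clause (¬x5), x5 = False.
That conflicts with the unit clause (x5).
Undo x2 and try x2 = False.
From the singleton clause (x5), x5 = True.
That conflicts with the unit clause (¬x5).
Neither x2 = True nor x2 = False works.
Neither x1 = True nor x1 = False works.

UNSATISFIABLE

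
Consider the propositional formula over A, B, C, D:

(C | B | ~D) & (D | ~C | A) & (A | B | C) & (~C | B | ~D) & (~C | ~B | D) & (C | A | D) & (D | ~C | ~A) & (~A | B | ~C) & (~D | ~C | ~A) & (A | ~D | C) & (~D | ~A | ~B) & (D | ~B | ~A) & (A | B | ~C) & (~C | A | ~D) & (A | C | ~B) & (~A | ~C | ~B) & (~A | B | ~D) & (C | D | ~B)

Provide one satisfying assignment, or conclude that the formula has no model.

A=1,  B=0,  C=0,  D=0

Case C = 0:
Case B = 0:
(~D) alone gives D = 0.
(A) alone gives A = 1.
This assignment satisfies each clause.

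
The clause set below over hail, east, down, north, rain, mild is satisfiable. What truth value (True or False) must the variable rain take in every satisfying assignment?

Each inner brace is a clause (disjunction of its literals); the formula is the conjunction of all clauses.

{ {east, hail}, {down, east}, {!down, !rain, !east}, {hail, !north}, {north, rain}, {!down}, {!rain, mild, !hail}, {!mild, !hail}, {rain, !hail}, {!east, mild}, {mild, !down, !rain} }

Suppose rain = false.
From the singleton clause (north), north = true.
From the singleton clause (hail), hail = true.
But (!hail) is also a unit clause — contradiction.
So every satisfying assignment has rain = True.

True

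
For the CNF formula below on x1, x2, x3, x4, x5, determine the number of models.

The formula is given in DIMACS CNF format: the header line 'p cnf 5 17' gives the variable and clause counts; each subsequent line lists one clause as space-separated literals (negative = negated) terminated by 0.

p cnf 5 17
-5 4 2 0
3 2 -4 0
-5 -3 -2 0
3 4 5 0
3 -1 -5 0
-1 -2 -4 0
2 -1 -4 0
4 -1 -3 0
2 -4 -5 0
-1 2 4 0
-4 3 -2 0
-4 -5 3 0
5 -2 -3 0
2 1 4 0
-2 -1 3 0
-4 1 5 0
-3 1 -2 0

There are 2^5 = 32 truth assignments over (x1, x2, x3, x4, x5).
Split on x5. With x5 = True, the clauses containing x5 are satisfied and ¬x5 drops from the rest; 1 of the 2^4 = 16 assignments to the other variables satisfy what remains.
With x5 = False, by the same count on the reduced clause set, 0 assignments work.
(One model: x1=F, x2=T, x3=F, x4=F, x5=T.)
Total: 1 + 0 = 1.

1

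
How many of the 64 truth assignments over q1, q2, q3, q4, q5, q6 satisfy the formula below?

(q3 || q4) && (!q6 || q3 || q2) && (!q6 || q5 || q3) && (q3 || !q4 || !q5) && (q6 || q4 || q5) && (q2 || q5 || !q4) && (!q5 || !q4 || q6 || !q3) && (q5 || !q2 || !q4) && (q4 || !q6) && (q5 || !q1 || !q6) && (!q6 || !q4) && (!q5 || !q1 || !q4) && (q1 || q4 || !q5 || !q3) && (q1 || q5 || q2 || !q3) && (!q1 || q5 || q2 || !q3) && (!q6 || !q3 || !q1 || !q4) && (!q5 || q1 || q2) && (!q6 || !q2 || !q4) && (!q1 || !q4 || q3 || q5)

2

There are 2^6 = 64 truth assignments over (q1, q2, q3, q4, q5, q6).
Split on q2. With q2 = true, the clauses containing q2 are satisfied and !q2 drops from the rest; 1 of the 2^5 = 32 assignments to the other variables satisfy what remains.
With q2 = false, by the same count on the reduced clause set, 1 assignment works.
Total: 1 + 1 = 2.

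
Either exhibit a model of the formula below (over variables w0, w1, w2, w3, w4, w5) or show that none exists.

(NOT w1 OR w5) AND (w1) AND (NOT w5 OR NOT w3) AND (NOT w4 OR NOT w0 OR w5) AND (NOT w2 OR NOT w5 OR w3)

From the singleton clause (w1), w1 = true.
From the singleton clause (w5), w5 = true.
From the singleton clause (NOT w3), w3 = false.
From the singleton clause (NOT w2), w2 = false.
Every clause is now satisfied; w0, w4 are unconstrained.

w0 ↦ true; w1 ↦ true; w2 ↦ false; w3 ↦ false; w4 ↦ false; w5 ↦ true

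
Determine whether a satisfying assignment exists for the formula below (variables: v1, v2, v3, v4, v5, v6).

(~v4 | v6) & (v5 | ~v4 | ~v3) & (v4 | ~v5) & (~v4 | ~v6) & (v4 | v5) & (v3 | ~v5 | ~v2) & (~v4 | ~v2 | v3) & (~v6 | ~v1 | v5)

Case v4 = 0:
(~v5) alone gives v5 = 0.
Now (v5) is unsatisfied and unit — conflict.
Backtrack on v4: now try v4 = 1.
(v6) alone gives v6 = 1.
Now (~v6) is unsatisfied and unit — conflict.
Both values of v4 lead to a conflict.
No assignment satisfies every clause.

No, unsatisfiable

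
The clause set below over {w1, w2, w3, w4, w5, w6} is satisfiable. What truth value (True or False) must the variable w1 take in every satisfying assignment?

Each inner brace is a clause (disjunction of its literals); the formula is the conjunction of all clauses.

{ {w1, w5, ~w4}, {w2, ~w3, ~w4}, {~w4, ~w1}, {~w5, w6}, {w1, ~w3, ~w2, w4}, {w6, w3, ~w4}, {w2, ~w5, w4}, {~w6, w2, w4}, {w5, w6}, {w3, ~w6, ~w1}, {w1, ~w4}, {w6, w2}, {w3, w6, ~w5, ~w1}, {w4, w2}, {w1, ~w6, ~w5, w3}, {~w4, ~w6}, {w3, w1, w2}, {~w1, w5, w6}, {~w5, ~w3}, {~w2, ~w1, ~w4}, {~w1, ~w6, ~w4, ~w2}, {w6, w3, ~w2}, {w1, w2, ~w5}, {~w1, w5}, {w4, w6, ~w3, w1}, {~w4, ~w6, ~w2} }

Suppose w1 = 1.
(~w4) alone gives w4 = 0.
(w2) alone gives w2 = 1.
(w5) alone gives w5 = 1.
(w6) alone gives w6 = 1.
(w3) alone gives w3 = 1.
But (~w3) is also a unit clause — contradiction.
So every satisfying assignment has w1 = False.

False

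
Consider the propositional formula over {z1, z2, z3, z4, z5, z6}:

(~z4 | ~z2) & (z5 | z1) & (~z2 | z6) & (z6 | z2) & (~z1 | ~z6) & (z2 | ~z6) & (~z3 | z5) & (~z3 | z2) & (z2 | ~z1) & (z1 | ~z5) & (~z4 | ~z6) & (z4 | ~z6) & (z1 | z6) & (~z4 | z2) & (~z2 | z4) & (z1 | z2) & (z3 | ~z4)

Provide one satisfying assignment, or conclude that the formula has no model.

Suppose z4 = 0.
From the singleton clause (~z6), z6 = 0.
From the singleton clause (~z2), z2 = 0.
Now (z2) is unsatisfied and unit — conflict.
Backtrack on z4: now try z4 = 1.
From the singleton clause (~z2), z2 = 0.
Now (z2) is unsatisfied and unit — conflict.
Both values of z4 lead to a conflict.

UNSATISFIABLE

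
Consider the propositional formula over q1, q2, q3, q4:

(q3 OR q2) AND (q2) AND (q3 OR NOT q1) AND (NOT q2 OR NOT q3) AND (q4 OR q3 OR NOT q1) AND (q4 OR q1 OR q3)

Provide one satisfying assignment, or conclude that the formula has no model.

q1: false, q2: true, q3: false, q4: true

The clause (q2) is unit, so q2 = true.
The clause (NOT q3) is unit, so q3 = false.
The clause (NOT q1) is unit, so q1 = false.
The clause (q4) is unit, so q4 = true.
Every clause now holds.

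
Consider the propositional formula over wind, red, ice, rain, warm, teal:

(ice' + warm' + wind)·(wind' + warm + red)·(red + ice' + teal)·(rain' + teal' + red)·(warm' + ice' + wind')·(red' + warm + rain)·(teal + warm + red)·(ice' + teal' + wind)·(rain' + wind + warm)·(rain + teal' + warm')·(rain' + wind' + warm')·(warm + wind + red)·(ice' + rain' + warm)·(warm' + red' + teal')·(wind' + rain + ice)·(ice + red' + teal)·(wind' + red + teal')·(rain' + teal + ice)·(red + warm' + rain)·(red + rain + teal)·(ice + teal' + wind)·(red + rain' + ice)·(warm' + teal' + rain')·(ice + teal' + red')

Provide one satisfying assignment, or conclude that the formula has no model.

Suppose ice = 0.
Suppose wind = 0.
Unit clause (teal') forces teal = 0.
Unit clause (red') forces red = 0.
Unit clause (warm) forces warm = 1.
Unit clause (rain') forces rain = 0.
Now (rain) is unsatisfied and unit — conflict.
Undo wind and try wind = 1.
Unit clause (rain) forces rain = 1.
Unit clause (warm') forces warm = 0.
Unit clause (red) forces red = 1.
Unit clause (teal) forces teal = 1.
Now (teal') is unsatisfied and unit — conflict.
Either choice for wind ends in contradiction.
Undo ice and try ice = 1.
Suppose warm = 0.
Unit clause (rain') forces rain = 0.
Unit clause (red') forces red = 0.
Unit clause (wind') forces wind = 0.
Now (wind) is unsatisfied and unit — conflict.
Undo warm and try warm = 1.
Unit clause (wind) forces wind = 1.
Now (wind') is unsatisfied and unit — conflict.
Either choice for warm ends in contradiction.
Either choice for ice ends in contradiction.

UNSATISFIABLE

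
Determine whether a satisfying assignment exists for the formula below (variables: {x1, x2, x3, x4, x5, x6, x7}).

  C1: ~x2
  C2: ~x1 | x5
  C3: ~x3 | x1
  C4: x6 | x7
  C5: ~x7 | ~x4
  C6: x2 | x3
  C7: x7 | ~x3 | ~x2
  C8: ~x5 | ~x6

(~x2) alone gives x2 = 0.
(x3) alone gives x3 = 1.
(x1) alone gives x1 = 1.
(x5) alone gives x5 = 1.
(~x6) alone gives x6 = 0.
(x7) alone gives x7 = 1.
(~x4) alone gives x4 = 0.
Every clause now holds.
A satisfying assignment: x1=1,  x2=0,  x3=1,  x4=0,  x5=1,  x6=0,  x7=1.

Yes, satisfiable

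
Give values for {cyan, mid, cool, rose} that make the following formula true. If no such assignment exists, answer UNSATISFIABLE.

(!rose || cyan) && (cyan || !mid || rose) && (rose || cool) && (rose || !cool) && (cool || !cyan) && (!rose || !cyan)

Case rose = false:
(cool) alone gives cool = true.
That conflicts with the unit clause (!cool).
That branch fails; take rose = true instead.
(cyan) alone gives cyan = true.
That conflicts with the unit clause (!cyan).
Either choice for rose ends in contradiction.

UNSATISFIABLE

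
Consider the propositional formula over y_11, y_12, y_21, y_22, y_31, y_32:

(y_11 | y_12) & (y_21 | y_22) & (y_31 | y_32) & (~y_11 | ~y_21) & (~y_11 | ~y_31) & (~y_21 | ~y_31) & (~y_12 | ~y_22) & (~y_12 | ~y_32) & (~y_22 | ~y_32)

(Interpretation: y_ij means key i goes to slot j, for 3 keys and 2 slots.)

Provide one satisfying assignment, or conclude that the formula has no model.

UNSATISFIABLE

Case y_11 = 1:
From the singleton clause (~y_21), y_21 = 0.
From the singleton clause (y_22), y_22 = 1.
From the singleton clause (~y_31), y_31 = 0.
From the singleton clause (y_32), y_32 = 1.
That conflicts with the unit clause (~y_32).
Undo y_11 and try y_11 = 0.
From the singleton clause (y_12), y_12 = 1.
From the singleton clause (~y_22), y_22 = 0.
From the singleton clause (y_21), y_21 = 1.
From the singleton clause (~y_31), y_31 = 0.
From the singleton clause (y_32), y_32 = 1.
That conflicts with the unit clause (~y_32).
Both values of y_11 lead to a conflict.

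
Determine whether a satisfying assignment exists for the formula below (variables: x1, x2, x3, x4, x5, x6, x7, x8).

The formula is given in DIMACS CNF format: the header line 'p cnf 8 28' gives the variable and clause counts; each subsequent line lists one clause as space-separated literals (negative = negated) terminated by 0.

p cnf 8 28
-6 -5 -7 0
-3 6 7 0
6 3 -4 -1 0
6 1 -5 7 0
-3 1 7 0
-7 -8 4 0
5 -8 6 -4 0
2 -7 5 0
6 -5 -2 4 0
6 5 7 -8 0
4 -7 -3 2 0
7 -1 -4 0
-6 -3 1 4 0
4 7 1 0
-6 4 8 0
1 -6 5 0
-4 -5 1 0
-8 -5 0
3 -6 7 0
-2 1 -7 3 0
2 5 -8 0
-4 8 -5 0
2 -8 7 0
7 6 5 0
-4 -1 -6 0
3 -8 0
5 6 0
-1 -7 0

Suppose x8 = False.
Suppose x6 = False.
(x5) alone gives x5 = True.
(¬x4) alone gives x4 = False.
(¬x2) alone gives x2 = False.
Suppose x3 = False.
Suppose x1 = False.
(x7) alone gives x7 = True.
All clauses are satisfied.
A satisfying assignment: x1 ↦ False, x2 ↦ False, x3 ↦ False, x4 ↦ False, x5 ↦ True, x6 ↦ False, x7 ↦ True, x8 ↦ False.

Yes, satisfiable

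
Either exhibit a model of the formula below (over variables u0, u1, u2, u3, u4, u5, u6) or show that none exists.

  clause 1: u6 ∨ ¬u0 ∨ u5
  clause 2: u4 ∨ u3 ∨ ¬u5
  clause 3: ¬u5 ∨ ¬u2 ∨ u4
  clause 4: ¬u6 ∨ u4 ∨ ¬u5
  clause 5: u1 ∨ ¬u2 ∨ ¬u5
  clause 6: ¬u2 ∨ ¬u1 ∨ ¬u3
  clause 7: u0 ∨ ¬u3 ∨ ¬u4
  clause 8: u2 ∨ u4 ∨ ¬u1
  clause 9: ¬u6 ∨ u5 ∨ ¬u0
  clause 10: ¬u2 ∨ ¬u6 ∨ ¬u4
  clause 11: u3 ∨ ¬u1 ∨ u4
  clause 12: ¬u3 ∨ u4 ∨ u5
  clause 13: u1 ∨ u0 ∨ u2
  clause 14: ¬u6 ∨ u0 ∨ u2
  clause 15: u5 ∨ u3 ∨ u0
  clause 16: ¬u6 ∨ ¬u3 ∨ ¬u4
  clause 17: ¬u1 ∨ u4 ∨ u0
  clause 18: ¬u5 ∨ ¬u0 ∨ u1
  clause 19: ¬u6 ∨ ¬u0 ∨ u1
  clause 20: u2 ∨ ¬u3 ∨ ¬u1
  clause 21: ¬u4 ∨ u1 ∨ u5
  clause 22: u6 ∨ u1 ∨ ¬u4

Suppose u6 = True.
Suppose u4 = True.
(¬u2) alone gives u2 = False.
(u0) alone gives u0 = True.
(u5) alone gives u5 = True.
(¬u3) alone gives u3 = False.
(u1) alone gives u1 = True.
This assignment satisfies each clause.

u0 ↦ True; u1 ↦ True; u2 ↦ False; u3 ↦ False; u4 ↦ True; u5 ↦ True; u6 ↦ True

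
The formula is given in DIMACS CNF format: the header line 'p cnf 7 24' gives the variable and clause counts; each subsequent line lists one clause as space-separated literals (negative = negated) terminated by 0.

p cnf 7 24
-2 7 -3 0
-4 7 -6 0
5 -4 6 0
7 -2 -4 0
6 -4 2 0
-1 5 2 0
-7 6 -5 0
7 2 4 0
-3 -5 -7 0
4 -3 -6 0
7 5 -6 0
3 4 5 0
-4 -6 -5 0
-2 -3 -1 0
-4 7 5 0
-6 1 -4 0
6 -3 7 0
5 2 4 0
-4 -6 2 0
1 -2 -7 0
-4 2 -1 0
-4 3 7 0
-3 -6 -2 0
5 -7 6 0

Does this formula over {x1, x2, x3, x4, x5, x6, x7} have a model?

Yes

Branch on x2: set x2 = False.
Branch on x6: set x6 = True.
From the singleton clause (¬x4), x4 = False.
From the singleton clause (x7), x7 = True.
From the singleton clause (¬x3), x3 = False.
From the singleton clause (x5), x5 = True.
No clause remains; x1 is free.
A satisfying assignment: x1: False,  x2: False,  x3: False,  x4: False,  x5: True,  x6: True,  x7: True.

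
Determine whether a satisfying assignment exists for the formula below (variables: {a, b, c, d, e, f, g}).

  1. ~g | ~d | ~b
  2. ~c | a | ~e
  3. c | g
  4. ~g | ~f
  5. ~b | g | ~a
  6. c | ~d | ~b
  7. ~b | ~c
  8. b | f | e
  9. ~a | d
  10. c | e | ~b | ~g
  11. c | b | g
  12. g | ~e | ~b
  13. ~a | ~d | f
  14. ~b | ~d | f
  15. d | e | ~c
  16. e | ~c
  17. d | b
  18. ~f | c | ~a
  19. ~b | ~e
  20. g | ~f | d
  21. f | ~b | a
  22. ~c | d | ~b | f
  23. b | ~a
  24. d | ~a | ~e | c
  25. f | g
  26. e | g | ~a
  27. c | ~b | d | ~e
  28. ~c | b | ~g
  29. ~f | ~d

Yes

Try c = 0.
The clause (g) is unit, so g = 1.
The clause (~f) is unit, so f = 0.
Try d = 1.
The clause (~b) is unit, so b = 0.
The clause (e) is unit, so e = 1.
The clause (~a) is unit, so a = 0.
Every clause now holds.
A satisfying assignment: a ↦ 0,  b ↦ 0,  c ↦ 0,  d ↦ 1,  e ↦ 1,  f ↦ 0,  g ↦ 1.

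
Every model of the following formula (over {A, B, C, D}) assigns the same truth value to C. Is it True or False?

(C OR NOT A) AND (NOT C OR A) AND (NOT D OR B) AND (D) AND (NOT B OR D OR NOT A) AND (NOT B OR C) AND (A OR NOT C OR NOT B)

True

Suppose C = false.
(NOT A) alone gives A = false.
(D) alone gives D = true.
(B) alone gives B = true.
Now (NOT B) is unsatisfied and unit — conflict.
So every satisfying assignment has C = True.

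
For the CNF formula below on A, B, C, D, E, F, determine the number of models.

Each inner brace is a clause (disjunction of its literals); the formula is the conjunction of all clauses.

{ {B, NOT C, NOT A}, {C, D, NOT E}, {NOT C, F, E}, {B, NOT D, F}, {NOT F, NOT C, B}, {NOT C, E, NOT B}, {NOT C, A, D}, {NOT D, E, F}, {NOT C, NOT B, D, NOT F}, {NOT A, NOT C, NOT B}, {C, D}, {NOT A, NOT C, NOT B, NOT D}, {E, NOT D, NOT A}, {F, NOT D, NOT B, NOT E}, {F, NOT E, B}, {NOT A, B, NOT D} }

There are 2^6 = 64 truth assignments over (A, B, C, D, E, F).
Split on A. With A = true, the clauses containing A are satisfied and NOT A drops from the rest; 1 of the 2^5 = 32 assignments to the other variables satisfy what remains.
With A = false, by the same count on the reduced clause set, 5 assignments work.
(One model: A=F, B=F, C=F, D=T, E=F, F=T.)
Total: 1 + 5 = 6.

6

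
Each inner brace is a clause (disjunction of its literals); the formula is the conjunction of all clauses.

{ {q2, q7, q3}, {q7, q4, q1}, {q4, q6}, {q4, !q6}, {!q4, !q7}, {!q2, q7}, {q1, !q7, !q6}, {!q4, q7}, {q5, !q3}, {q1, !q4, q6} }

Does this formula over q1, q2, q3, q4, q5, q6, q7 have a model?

Case q4 = true:
Unit clause (!q7) forces q7 = false.
But (q7) is also a unit clause — contradiction.
Backtrack on q4: now try q4 = false.
Unit clause (q6) forces q6 = true.
But (!q6) is also a unit clause — contradiction.
Both values of q4 lead to a conflict.
No assignment satisfies every clause.

No, unsatisfiable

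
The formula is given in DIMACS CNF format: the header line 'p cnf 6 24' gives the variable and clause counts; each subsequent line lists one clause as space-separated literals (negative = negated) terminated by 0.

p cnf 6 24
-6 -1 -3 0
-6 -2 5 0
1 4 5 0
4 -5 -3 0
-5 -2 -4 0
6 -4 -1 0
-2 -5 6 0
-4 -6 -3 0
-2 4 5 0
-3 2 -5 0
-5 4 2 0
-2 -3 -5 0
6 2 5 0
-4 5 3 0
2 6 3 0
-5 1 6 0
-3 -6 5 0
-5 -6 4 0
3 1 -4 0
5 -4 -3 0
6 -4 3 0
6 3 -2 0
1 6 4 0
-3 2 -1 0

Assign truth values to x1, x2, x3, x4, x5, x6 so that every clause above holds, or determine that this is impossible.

Branch on x6: set x6 = True.
Branch on x1: set x1 = True.
The clause (¬x3) is unit, so x3 = False.
Branch on x2: set x2 = False.
Branch on x5: set x5 = True.
The clause (x4) is unit, so x4 = True.
Every clause now holds.

x1: True, x2: False, x3: False, x4: True, x5: True, x6: True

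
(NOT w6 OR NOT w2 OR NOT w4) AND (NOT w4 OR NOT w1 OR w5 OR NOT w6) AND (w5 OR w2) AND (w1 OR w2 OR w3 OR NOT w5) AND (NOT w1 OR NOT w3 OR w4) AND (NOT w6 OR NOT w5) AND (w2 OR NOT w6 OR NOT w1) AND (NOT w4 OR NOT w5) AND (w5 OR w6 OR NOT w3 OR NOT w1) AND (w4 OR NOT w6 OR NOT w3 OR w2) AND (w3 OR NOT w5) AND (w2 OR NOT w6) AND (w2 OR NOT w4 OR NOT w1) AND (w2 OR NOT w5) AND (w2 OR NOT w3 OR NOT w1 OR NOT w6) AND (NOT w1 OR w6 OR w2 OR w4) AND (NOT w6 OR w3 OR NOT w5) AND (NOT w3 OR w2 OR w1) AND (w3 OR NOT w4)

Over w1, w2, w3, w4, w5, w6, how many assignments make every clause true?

There are 2^6 = 64 truth assignments over (w1, w2, w3, w4, w5, w6).
Split on w3. With w3 = true, the clauses containing w3 are satisfied and NOT w3 drops from the rest; 4 of the 2^5 = 32 assignments to the other variables satisfy what remains.
With w3 = false, by the same count on the reduced clause set, 4 assignments work.
Total: 4 + 4 = 8.

8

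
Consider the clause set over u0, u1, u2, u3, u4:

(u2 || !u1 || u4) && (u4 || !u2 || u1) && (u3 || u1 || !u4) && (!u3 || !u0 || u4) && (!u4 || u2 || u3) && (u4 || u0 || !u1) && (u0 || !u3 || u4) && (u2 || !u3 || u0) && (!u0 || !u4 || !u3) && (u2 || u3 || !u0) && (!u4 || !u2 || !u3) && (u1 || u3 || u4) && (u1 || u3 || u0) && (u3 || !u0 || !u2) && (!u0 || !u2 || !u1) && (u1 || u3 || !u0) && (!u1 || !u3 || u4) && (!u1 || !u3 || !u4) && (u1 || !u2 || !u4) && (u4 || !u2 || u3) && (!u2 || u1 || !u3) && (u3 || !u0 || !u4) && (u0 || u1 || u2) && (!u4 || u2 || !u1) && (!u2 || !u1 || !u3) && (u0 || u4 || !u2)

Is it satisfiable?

Suppose u2 = true.
Suppose u4 = true.
(!u3) alone gives u3 = false.
(u1) alone gives u1 = true.
(!u0) alone gives u0 = false.
All clauses are satisfied.
A satisfying assignment: u0: false; u1: true; u2: true; u3: false; u4: true.

Yes, satisfiable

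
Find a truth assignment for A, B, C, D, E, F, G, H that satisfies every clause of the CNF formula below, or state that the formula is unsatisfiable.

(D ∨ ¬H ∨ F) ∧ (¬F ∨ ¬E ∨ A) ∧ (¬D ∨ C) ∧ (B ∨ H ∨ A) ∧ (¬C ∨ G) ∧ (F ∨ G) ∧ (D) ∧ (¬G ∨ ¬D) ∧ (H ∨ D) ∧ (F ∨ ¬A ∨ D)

Unit clause (D) forces D = True.
Unit clause (C) forces C = True.
Unit clause (G) forces G = True.
But (¬G) is also a unit clause — contradiction.

UNSATISFIABLE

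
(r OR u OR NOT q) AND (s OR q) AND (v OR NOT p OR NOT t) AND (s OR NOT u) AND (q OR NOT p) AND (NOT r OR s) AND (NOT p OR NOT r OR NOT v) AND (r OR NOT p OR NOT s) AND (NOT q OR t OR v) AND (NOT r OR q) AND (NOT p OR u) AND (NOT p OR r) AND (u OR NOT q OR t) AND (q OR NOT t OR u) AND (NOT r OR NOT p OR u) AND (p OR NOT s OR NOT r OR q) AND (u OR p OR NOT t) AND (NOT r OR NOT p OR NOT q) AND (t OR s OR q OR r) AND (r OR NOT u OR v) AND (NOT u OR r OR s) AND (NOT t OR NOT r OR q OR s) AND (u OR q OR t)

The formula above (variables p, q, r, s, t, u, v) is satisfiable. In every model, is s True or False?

Suppose s = false.
From the singleton clause (q), q = true.
From the singleton clause (NOT u), u = false.
From the singleton clause (r), r = true.
That conflicts with the unit clause (NOT r).
So every satisfying assignment has s = True.

True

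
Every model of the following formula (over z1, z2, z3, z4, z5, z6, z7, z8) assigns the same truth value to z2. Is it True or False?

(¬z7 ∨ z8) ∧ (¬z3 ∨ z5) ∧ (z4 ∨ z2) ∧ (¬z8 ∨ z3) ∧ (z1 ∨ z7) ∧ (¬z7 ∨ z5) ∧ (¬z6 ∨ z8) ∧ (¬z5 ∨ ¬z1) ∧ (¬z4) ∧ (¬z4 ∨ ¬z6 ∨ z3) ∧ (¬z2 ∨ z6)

Suppose z2 = False.
From the singleton clause (z4), z4 = True.
But (¬z4) is also a unit clause — contradiction.
So every satisfying assignment has z2 = True.

True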